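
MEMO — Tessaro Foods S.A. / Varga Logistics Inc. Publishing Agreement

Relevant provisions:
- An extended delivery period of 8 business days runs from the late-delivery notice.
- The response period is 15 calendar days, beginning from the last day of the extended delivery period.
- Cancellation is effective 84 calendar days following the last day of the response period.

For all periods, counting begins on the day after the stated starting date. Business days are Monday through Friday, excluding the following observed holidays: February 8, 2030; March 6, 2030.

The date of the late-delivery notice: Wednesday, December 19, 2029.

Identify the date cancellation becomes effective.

The last day of the extended delivery period: counting 8 business days from Wednesday, December 19, 2029 (Dec 20, Dec 21, Dec 24, Dec 25, Dec 26, Dec 27, Dec 28, Dec 31, skipping weekends) reaches Monday, December 31, 2029.
Adding 15 calendar days to December 31, 2029 gives January 15, 2030, which is the last day of the response period.
The date cancellation becomes effective: January 15, 2030 + 84 days = April 9, 2030.

April 9, 2030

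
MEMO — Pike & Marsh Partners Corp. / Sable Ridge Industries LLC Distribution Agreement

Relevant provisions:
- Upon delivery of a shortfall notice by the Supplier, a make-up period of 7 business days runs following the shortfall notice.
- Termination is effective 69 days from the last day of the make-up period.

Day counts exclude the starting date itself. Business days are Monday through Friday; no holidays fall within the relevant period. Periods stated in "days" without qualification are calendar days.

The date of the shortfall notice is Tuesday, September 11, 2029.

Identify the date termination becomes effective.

November 28, 2029

The last day of the make-up period: 7 business days after Tuesday, September 11, 2029, skipping weekends — Sep 12, Sep 13, Sep 14, Sep 17, Sep 18, Sep 19, Sep 20 — lands on Thursday, September 20, 2029.
The date termination becomes effective: 69 calendar days after September 20, 2029 is November 28, 2029.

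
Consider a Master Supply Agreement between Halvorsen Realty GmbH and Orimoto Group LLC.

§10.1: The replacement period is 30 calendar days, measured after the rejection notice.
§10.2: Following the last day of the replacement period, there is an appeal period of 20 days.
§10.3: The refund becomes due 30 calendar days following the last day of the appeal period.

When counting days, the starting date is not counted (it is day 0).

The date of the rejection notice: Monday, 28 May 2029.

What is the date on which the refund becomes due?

16 August 2029

The last day of the replacement period: 28 May 2029 + 30 days = 27 June 2029.
Adding 20 calendar days to 27 June 2029 gives 17 July 2029, which is the last day of the appeal period.
The date on which the refund becomes due: 17 July 2029 + 30 days = 16 August 2029.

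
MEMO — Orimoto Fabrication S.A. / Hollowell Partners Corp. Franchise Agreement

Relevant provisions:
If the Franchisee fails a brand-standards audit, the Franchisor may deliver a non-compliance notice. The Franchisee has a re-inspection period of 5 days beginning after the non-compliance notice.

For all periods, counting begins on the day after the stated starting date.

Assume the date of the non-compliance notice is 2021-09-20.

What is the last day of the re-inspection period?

2021-09-25

The last day of the re-inspection period: 5 calendar days after 2021-09-20 is 2021-09-25.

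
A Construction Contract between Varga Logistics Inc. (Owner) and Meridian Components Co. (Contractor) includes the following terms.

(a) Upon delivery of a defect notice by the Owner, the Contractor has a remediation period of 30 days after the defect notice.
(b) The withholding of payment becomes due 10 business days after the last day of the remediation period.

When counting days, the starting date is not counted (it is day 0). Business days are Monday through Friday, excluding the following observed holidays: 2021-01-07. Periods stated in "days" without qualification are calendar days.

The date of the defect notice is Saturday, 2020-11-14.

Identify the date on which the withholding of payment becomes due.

2020-12-28

The last day of the remediation period: 30 calendar days after 2020-11-14 is 2020-12-14.
The date on which the withholding of payment becomes due: 10 business days after Monday, 2020-12-14, skipping weekends — Dec 15, Dec 16, Dec 17, Dec 18, Dec 21, Dec 22, Dec 23, Dec 24, Dec 25, Dec 28 — lands on Monday, 2020-12-28.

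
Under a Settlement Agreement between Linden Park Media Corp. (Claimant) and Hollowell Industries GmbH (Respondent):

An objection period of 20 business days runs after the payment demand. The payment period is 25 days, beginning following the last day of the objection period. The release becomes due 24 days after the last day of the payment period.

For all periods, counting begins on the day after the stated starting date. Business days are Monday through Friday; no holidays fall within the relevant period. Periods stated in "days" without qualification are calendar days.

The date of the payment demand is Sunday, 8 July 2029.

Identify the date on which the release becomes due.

The last day of the objection period: counting 20 business days from Sunday, 8 July 2029 (Jul 9, Jul 10, Jul 11, Jul 12, …, Aug 1, Aug 2, Aug 3, skipping weekends) reaches Friday, 3 August 2029.
The last day of the payment period: 3 August 2029 + 25 days = 28 August 2029.
The date on which the release becomes due: 28 August 2029 + 24 days = 21 September 2029.

21 September 2029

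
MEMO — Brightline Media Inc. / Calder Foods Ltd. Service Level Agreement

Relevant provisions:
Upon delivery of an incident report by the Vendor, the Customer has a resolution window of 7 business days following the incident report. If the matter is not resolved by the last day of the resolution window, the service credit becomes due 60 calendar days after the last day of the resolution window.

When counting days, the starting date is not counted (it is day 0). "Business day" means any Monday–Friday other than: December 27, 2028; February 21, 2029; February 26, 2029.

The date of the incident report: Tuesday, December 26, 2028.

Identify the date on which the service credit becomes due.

The last day of the resolution window: 7 business days after Tuesday, December 26, 2028, skipping weekends and the listed holiday on Dec 27 — Dec 28, Dec 29, Jan 1, Jan 2, Jan 3, Jan 4, Jan 5 — lands on Friday, January 5, 2029.
The date on which the service credit becomes due: January 5, 2029 + 60 days = March 6, 2029.

March 6, 2029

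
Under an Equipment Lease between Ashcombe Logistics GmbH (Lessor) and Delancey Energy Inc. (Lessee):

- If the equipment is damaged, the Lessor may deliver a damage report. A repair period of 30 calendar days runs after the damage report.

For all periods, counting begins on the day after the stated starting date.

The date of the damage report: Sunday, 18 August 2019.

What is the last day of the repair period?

Adding 30 calendar days to 18 August 2019 gives 17 September 2019, which is the last day of the repair period.

17 September 2019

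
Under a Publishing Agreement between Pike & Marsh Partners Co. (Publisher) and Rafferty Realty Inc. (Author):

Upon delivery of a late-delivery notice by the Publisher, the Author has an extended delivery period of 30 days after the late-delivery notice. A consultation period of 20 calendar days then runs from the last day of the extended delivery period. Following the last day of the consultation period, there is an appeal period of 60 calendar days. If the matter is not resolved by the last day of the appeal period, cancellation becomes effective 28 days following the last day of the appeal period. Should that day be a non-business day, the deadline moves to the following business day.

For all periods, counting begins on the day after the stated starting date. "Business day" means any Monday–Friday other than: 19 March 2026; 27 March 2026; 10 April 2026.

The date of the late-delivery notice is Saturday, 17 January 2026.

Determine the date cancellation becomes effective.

4 June 2026

Adding 30 calendar days to 17 January 2026 gives 16 February 2026, which is the last day of the extended delivery period.
The last day of the consultation period: 20 calendar days after 16 February 2026 is 8 March 2026.
The last day of the appeal period: 8 March 2026 + 60 days = 7 May 2026.
The date cancellation becomes effective: 28 calendar days after 7 May 2026 is 4 June 2026. 4 June 2026 is a Thursday and is not a listed holiday, so no roll-forward applies.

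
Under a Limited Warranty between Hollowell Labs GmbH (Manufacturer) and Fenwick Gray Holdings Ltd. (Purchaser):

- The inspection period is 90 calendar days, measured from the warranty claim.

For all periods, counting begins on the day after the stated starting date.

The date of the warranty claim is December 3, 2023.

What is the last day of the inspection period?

March 2, 2024

The last day of the inspection period: December 3, 2023 + 90 days = March 2, 2024.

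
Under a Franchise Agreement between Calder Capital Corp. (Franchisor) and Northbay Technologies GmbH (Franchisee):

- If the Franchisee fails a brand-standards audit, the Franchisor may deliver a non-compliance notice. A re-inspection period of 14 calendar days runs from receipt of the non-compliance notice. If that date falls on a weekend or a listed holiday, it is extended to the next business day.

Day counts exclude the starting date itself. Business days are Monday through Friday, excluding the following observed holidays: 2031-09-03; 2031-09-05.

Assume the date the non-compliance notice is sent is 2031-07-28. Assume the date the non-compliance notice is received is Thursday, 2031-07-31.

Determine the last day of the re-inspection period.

The last day of the re-inspection period: 2031-07-31 + 14 days = 2031-08-14. 2031-08-14 is a Thursday and is not a listed holiday, so no roll-forward applies.

2031-08-14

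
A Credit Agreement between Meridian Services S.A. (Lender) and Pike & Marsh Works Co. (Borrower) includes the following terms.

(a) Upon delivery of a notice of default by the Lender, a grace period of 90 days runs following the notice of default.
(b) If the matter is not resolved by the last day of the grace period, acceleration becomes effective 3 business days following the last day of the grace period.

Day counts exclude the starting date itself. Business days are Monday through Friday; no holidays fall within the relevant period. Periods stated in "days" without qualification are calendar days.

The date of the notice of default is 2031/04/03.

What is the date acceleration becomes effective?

2031/07/07

The last day of the grace period: 90 calendar days after 2031/04/03 is 2031/07/02.
From Wednesday, 2031/07/02, 3 business days (Jul 3, Jul 4, Jul 7, skipping weekends) brings us to Monday, 2031/07/07, which is the date acceleration becomes effective.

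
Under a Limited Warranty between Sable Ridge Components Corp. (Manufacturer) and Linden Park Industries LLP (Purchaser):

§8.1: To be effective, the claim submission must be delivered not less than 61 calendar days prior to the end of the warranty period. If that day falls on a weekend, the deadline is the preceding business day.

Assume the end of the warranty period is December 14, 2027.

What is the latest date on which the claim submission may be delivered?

October 14, 2027

December 14, 2027 minus 61 days is October 14, 2027. That is a Thursday, so no adjustment is needed.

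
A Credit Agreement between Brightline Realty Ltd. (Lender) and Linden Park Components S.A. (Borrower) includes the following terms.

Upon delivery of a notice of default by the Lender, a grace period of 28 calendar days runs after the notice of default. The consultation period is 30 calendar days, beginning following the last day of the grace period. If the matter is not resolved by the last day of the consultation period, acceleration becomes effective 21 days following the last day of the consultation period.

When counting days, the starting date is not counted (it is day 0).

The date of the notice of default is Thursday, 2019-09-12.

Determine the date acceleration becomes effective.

The last day of the grace period: 28 calendar days after 2019-09-12 is 2019-10-10.
Adding 30 calendar days to 2019-10-10 gives 2019-11-09, which is the last day of the consultation period.
The date acceleration becomes effective: 21 calendar days after 2019-11-09 is 2019-11-30.

2019-11-30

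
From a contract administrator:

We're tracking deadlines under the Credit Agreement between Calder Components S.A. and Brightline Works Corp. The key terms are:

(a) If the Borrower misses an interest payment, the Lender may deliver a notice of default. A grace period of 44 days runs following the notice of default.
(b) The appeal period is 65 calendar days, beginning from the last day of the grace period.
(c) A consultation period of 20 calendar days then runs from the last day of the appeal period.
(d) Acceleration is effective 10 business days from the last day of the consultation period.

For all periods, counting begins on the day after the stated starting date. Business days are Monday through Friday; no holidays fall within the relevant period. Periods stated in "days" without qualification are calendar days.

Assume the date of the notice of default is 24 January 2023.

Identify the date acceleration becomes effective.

The last day of the grace period: 24 January 2023 + 44 days = 9 March 2023.
Adding 65 calendar days to 9 March 2023 gives 13 May 2023, which is the last day of the appeal period.
Adding 20 calendar days to 13 May 2023 gives 2 June 2023, which is the last day of the consultation period.
From Friday, 2 June 2023, 10 business days (Jun 5, Jun 6, Jun 7, Jun 8, Jun 9, Jun 12, Jun 13, Jun 14, Jun 15, Jun 16, skipping weekends) brings us to Friday, 16 June 2023, which is the date acceleration becomes effective.

16 June 2023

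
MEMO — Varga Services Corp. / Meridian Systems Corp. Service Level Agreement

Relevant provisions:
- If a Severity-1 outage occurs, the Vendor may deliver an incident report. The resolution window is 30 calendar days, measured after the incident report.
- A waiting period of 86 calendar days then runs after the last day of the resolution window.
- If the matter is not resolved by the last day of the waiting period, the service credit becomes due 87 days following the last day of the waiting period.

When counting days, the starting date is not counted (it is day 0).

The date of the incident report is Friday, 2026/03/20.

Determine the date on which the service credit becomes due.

2026/10/09

The last day of the resolution window: 2026/03/20 + 30 days = 2026/04/19.
The last day of the waiting period: 86 calendar days after 2026/04/19 is 2026/07/14.
Adding 87 calendar days to 2026/07/14 gives 2026/10/09, which is the date on which the service credit becomes due.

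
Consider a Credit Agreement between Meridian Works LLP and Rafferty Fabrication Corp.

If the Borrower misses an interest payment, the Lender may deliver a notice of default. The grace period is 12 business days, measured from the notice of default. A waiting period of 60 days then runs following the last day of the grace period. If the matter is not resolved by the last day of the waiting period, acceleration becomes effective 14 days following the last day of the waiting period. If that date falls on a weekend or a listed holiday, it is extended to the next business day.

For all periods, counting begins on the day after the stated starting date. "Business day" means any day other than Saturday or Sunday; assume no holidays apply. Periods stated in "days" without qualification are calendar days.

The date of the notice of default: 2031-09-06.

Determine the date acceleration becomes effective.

2031-12-08

The last day of the grace period: 12 business days after Saturday, 2031-09-06, skipping weekends — Sep 8, Sep 9, Sep 10, Sep 11, …, Sep 19, Sep 22, Sep 23 — lands on Tuesday, 2031-09-23.
The last day of the waiting period: 2031-09-23 + 60 days = 2031-11-22.
The date acceleration becomes effective: 2031-11-22 + 14 days = 2031-12-06. That falls on a Saturday, so it rolls to the next business day, Monday, 2031-12-08.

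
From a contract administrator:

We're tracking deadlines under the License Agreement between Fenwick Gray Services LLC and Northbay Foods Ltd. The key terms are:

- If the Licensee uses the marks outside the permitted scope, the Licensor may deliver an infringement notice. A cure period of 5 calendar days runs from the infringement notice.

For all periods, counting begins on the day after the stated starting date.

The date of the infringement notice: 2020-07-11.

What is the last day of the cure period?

2020-07-16

The last day of the cure period: 2020-07-11 + 5 days = 2020-07-16.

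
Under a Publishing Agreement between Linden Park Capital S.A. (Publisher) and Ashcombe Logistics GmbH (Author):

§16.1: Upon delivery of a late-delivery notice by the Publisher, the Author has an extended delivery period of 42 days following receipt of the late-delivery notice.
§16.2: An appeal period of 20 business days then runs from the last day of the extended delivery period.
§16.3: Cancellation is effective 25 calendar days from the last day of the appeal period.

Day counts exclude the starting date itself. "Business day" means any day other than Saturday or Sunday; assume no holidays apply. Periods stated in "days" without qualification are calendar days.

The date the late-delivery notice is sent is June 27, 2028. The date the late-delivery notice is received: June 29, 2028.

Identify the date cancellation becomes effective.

October 2, 2028

Adding 42 calendar days to June 29, 2028 gives August 10, 2028, which is the last day of the extended delivery period.
From Thursday, August 10, 2028, 20 business days (Aug 11, Aug 14, Aug 15, Aug 16, …, Sep 5, Sep 6, Sep 7, skipping weekends) brings us to Thursday, September 7, 2028, which is the last day of the appeal period.
The date cancellation becomes effective: September 7, 2028 + 25 days = October 2, 2028.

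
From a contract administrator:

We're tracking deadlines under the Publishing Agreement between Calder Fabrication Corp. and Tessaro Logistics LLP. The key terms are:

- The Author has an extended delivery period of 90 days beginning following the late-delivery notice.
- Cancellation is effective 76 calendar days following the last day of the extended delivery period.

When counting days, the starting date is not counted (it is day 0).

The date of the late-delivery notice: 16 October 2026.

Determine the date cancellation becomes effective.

31 March 2027

The last day of the extended delivery period: 90 calendar days after 16 October 2026 is 14 January 2027.
The date cancellation becomes effective: 14 January 2027 + 76 days = 31 March 2027.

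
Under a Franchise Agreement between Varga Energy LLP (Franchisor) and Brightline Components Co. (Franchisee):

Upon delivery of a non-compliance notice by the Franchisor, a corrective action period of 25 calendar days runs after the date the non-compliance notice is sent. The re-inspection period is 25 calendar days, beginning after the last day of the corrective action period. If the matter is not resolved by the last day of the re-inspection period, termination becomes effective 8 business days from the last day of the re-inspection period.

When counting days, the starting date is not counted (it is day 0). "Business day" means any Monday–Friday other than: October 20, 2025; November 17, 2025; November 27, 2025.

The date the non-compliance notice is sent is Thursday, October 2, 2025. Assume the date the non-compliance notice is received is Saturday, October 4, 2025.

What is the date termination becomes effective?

The last day of the corrective action period: 25 calendar days after October 2, 2025 is October 27, 2025.
The last day of the re-inspection period: 25 calendar days after October 27, 2025 is November 21, 2025.
From Friday, November 21, 2025, 8 business days (Nov 24, Nov 25, Nov 26, Nov 28, Dec 1, Dec 2, Dec 3, Dec 4, skipping weekends and the listed holiday on Nov 27) brings us to Thursday, December 4, 2025, which is the date termination becomes effective.

December 4, 2025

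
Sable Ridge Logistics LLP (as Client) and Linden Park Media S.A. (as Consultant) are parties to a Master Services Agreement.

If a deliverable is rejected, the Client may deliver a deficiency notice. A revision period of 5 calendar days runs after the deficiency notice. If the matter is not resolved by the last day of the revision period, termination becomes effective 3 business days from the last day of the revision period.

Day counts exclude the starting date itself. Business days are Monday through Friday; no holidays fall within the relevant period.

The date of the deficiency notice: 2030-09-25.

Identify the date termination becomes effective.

Adding 5 calendar days to 2030-09-25 gives 2030-09-30, which is the last day of the revision period.
The date termination becomes effective: counting 3 business days from Monday, 2030-09-30 (Oct 1, Oct 2, Oct 3, skipping weekends) reaches Thursday, 2030-10-03.

2030-10-03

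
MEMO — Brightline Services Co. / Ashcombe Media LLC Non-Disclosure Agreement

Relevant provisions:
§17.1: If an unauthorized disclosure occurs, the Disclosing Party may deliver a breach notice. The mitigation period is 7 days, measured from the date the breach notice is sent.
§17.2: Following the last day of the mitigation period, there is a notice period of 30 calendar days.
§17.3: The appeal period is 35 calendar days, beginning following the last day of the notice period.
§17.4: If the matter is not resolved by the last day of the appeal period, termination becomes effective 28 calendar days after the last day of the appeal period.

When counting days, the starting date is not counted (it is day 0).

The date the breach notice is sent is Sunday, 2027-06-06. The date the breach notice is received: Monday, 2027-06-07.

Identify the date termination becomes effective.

The last day of the mitigation period: 7 calendar days after 2027-06-06 is 2027-06-13.
The last day of the notice period: 2027-06-13 + 30 days = 2027-07-13.
Adding 35 calendar days to 2027-07-13 gives 2027-08-17, which is the last day of the appeal period.
The date termination becomes effective: 28 calendar days after 2027-08-17 is 2027-09-14.

2027-09-14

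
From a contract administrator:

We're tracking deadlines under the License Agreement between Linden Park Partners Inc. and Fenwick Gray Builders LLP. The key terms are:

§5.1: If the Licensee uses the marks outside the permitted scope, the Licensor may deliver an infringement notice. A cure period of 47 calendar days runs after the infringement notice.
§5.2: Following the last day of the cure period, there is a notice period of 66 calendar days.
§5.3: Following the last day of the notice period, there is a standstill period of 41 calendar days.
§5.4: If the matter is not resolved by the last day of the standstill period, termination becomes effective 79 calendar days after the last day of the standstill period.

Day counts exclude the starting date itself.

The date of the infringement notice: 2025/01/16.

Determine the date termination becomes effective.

2025/09/06

Adding 47 calendar days to 2025/01/16 gives 2025/03/04, which is the last day of the cure period.
Adding 66 calendar days to 2025/03/04 gives 2025/05/09, which is the last day of the notice period.
The last day of the standstill period: 2025/05/09 + 41 days = 2025/06/19.
The date termination becomes effective: 79 calendar days after 2025/06/19 is 2025/09/06.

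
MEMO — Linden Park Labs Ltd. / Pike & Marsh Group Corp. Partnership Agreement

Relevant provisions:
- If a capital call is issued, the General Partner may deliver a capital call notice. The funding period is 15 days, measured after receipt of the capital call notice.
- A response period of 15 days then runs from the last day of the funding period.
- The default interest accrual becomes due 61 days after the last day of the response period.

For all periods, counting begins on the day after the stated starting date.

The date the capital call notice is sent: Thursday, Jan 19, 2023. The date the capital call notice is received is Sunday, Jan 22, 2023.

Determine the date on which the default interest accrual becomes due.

Apr 23, 2023

The last day of the funding period: 15 calendar days after Jan 22, 2023 is Feb 6, 2023.
The last day of the response period: 15 calendar days after Feb 6, 2023 is Feb 21, 2023.
Adding 61 calendar days to Feb 21, 2023 gives Apr 23, 2023, which is the date on which the default interest accrual becomes due.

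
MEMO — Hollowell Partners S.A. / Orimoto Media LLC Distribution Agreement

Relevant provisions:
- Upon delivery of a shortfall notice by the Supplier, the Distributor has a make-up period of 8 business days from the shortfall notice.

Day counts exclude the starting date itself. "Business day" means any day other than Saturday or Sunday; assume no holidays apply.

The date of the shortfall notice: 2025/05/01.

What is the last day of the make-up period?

2025/05/13

From Thursday, 2025/05/01, 8 business days (May 2, May 5, May 6, May 7, May 8, May 9, May 12, May 13, skipping weekends) brings us to Tuesday, 2025/05/13, which is the last day of the make-up period.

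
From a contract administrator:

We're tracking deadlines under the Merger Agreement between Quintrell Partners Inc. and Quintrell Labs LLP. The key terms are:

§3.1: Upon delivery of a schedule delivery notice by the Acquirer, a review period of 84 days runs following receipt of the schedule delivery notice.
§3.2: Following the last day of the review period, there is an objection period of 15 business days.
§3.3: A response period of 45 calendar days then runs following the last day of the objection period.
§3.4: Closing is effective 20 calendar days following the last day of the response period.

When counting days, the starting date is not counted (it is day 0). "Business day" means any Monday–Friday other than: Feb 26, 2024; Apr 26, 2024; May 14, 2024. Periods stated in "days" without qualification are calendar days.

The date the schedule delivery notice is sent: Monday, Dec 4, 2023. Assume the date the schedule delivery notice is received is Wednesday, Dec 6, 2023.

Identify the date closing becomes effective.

May 24, 2024

Adding 84 calendar days to Dec 6, 2023 gives Feb 28, 2024, which is the last day of the review period.
The last day of the objection period: 15 business days after Wednesday, Feb 28, 2024, skipping weekends — Feb 29, Mar 1, Mar 4, Mar 5, …, Mar 18, Mar 19, Mar 20 — lands on Wednesday, Mar 20, 2024.
Adding 45 calendar days to Mar 20, 2024 gives May 4, 2024, which is the last day of the response period.
The date closing becomes effective: 20 calendar days after May 4, 2024 is May 24, 2024.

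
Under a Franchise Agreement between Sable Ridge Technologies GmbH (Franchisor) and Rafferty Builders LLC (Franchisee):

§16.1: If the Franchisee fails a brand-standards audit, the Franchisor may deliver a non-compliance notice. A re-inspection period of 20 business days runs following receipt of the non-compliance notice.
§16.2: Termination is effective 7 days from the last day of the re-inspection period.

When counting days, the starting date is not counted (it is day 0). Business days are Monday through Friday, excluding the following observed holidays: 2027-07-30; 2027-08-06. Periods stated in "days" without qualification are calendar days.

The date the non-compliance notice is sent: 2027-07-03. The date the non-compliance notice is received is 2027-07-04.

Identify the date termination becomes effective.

2027-08-09

From Sunday, 2027-07-04, 20 business days (Jul 5, Jul 6, Jul 7, Jul 8, …, Jul 28, Jul 29, Aug 2, skipping weekends and the listed holiday on Jul 30) brings us to Monday, 2027-08-02, which is the last day of the re-inspection period.
The date termination becomes effective: 7 calendar days after 2027-08-02 is 2027-08-09.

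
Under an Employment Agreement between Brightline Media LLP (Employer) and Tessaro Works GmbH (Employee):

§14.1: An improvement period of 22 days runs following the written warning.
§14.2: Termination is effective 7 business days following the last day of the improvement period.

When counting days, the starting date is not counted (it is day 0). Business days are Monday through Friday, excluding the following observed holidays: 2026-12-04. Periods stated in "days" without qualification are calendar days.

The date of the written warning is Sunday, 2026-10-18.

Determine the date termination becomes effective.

Adding 22 calendar days to 2026-10-18 gives 2026-11-09, which is the last day of the improvement period.
The date termination becomes effective: counting 7 business days from Monday, 2026-11-09 (Nov 10, Nov 11, Nov 12, Nov 13, Nov 16, Nov 17, Nov 18, skipping weekends) reaches Wednesday, 2026-11-18.

2026-11-18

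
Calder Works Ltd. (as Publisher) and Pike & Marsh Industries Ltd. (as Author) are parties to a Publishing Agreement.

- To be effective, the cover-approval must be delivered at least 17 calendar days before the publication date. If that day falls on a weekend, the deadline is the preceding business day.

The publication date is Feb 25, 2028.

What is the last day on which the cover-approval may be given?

Feb 25, 2028 minus 17 days is Feb 8, 2028. That is a Tuesday, so no adjustment is needed.

Feb 8, 2028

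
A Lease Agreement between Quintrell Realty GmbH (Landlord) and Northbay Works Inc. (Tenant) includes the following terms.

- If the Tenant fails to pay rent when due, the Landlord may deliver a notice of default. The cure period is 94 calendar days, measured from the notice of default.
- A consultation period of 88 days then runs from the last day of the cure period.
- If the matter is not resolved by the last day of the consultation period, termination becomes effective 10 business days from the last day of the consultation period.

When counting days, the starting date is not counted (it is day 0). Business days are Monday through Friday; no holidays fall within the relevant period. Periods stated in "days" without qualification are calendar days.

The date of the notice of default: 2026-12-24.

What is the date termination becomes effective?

2027-07-08

The last day of the cure period: 2026-12-24 + 94 days = 2027-03-28.
The last day of the consultation period: 88 calendar days after 2027-03-28 is 2027-06-24.
From Thursday, 2027-06-24, 10 business days (Jun 25, Jun 28, Jun 29, Jun 30, Jul 1, Jul 2, Jul 5, Jul 6, Jul 7, Jul 8, skipping weekends) brings us to Thursday, 2027-07-08, which is the date termination becomes effective.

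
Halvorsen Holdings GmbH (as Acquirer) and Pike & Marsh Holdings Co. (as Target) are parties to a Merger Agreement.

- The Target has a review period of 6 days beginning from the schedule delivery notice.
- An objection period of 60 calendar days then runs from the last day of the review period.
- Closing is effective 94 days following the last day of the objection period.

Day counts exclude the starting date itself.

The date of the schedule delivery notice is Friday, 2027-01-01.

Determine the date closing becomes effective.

Adding 6 calendar days to 2027-01-01 gives 2027-01-07, which is the last day of the review period.
The last day of the objection period: 2027-01-07 + 60 days = 2027-03-08.
The date closing becomes effective: 2027-03-08 + 94 days = 2027-06-10.

2027-06-10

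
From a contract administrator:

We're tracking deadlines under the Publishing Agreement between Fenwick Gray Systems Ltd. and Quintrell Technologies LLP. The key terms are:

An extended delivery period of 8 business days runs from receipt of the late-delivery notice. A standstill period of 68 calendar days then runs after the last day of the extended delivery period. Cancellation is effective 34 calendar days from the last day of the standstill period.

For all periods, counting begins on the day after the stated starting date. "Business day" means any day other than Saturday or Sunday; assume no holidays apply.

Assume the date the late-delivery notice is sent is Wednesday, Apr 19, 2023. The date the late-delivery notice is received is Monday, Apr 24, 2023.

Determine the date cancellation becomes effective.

Aug 14, 2023

From Monday, Apr 24, 2023, 8 business days (Apr 25, Apr 26, Apr 27, Apr 28, May 1, May 2, May 3, May 4, skipping weekends) brings us to Thursday, May 4, 2023, which is the last day of the extended delivery period.
Adding 68 calendar days to May 4, 2023 gives Jul 11, 2023, which is the last day of the standstill period.
The date cancellation becomes effective: Jul 11, 2023 + 34 days = Aug 14, 2023.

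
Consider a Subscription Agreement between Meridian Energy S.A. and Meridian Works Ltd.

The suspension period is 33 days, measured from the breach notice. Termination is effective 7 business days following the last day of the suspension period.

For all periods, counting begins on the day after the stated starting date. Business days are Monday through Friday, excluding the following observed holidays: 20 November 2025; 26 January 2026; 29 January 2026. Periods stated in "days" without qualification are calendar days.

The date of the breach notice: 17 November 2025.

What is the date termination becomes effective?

30 December 2025

The last day of the suspension period: 33 calendar days after 17 November 2025 is 20 December 2025.
From Saturday, 20 December 2025, 7 business days (Dec 22, Dec 23, Dec 24, Dec 25, Dec 26, Dec 29, Dec 30, skipping weekends) brings us to Tuesday, 30 December 2025, which is the date termination becomes effective.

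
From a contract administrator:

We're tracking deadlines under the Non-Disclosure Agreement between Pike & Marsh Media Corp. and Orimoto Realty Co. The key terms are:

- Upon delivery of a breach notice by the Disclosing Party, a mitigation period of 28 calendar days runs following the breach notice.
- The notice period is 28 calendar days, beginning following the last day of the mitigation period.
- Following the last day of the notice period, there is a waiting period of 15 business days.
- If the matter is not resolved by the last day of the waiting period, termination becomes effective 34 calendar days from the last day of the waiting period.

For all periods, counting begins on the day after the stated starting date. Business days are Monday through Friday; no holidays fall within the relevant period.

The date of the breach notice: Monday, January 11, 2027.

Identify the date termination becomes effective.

The last day of the mitigation period: January 11, 2027 + 28 days = February 8, 2027.
Adding 28 calendar days to February 8, 2027 gives March 8, 2027, which is the last day of the notice period.
The last day of the waiting period: 15 business days after Monday, March 8, 2027, skipping weekends — Mar 9, Mar 10, Mar 11, Mar 12, …, Mar 25, Mar 26, Mar 29 — lands on Monday, March 29, 2027.
The date termination becomes effective: March 29, 2027 + 34 days = May 2, 2027.

May 2, 2027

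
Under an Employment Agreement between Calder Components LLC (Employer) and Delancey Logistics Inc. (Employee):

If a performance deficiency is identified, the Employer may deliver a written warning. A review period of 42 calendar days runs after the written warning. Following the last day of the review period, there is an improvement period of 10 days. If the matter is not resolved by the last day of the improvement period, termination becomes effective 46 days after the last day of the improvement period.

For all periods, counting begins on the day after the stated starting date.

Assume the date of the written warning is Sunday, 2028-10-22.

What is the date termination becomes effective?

The last day of the review period: 42 calendar days after 2028-10-22 is 2028-12-03.
The last day of the improvement period: 10 calendar days after 2028-12-03 is 2028-12-13.
The date termination becomes effective: 46 calendar days after 2028-12-13 is 2029-01-28.

2029-01-28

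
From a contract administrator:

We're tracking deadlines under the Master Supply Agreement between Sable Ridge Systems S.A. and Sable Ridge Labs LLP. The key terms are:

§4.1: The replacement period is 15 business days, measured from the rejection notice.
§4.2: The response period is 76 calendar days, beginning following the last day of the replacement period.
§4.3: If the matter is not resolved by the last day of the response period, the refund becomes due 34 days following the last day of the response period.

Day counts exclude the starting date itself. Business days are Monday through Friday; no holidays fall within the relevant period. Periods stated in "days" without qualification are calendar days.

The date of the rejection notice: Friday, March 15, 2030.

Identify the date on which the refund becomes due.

July 24, 2030

From Friday, March 15, 2030, 15 business days (Mar 18, Mar 19, Mar 20, Mar 21, …, Apr 3, Apr 4, Apr 5, skipping weekends) brings us to Friday, April 5, 2030, which is the last day of the replacement period.
The last day of the response period: 76 calendar days after April 5, 2030 is June 20, 2030.
The date on which the refund becomes due: June 20, 2030 + 34 days = July 24, 2030.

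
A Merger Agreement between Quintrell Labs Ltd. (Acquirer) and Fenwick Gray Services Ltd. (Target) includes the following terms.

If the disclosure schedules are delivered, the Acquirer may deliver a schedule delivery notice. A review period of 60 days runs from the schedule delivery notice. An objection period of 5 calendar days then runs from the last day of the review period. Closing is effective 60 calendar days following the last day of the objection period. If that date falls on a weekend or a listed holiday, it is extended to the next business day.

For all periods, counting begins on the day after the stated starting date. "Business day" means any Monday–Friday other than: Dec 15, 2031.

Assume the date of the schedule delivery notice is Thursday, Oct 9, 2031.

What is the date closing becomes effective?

Feb 11, 2032

The last day of the review period: Oct 9, 2031 + 60 days = Dec 8, 2031.
The last day of the objection period: Dec 8, 2031 + 5 days = Dec 13, 2031.
The date closing becomes effective: 60 calendar days after Dec 13, 2031 is Feb 11, 2032. Feb 11, 2032 is a Wednesday and is not a listed holiday, so no roll-forward applies.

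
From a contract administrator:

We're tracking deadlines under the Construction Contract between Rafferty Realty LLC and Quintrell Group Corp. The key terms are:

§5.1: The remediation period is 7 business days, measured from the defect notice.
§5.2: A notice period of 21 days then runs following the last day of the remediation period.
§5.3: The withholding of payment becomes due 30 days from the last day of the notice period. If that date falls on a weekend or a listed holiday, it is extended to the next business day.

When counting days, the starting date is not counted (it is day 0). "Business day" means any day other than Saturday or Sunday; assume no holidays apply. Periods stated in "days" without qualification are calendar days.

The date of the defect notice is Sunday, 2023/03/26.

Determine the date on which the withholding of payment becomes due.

From Sunday, 2023/03/26, 7 business days (Mar 27, Mar 28, Mar 29, Mar 30, Mar 31, Apr 3, Apr 4, skipping weekends) brings us to Tuesday, 2023/04/04, which is the last day of the remediation period.
The last day of the notice period: 2023/04/04 + 21 days = 2023/04/25.
The date on which the withholding of payment becomes due: 30 calendar days after 2023/04/25 is 2023/05/25. 2023/05/25 is a Thursday, so no roll-forward applies.

2023/05/25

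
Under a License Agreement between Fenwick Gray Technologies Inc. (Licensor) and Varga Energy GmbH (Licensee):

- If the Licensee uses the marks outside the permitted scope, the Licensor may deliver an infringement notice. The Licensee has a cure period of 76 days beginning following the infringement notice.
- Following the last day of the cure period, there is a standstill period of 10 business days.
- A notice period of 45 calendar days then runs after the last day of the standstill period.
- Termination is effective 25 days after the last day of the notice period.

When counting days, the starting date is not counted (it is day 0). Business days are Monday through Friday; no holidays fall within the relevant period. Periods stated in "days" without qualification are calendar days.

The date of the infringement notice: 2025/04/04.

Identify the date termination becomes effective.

2025/09/11

The last day of the cure period: 2025/04/04 + 76 days = 2025/06/19.
The last day of the standstill period: 10 business days after Thursday, 2025/06/19, skipping weekends — Jun 20, Jun 23, Jun 24, Jun 25, Jun 26, Jun 27, Jun 30, Jul 1, Jul 2, Jul 3 — lands on Thursday, 2025/07/03.
Adding 45 calendar days to 2025/07/03 gives 2025/08/17, which is the last day of the notice period.
The date termination becomes effective: 25 calendar days after 2025/08/17 is 2025/09/11.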